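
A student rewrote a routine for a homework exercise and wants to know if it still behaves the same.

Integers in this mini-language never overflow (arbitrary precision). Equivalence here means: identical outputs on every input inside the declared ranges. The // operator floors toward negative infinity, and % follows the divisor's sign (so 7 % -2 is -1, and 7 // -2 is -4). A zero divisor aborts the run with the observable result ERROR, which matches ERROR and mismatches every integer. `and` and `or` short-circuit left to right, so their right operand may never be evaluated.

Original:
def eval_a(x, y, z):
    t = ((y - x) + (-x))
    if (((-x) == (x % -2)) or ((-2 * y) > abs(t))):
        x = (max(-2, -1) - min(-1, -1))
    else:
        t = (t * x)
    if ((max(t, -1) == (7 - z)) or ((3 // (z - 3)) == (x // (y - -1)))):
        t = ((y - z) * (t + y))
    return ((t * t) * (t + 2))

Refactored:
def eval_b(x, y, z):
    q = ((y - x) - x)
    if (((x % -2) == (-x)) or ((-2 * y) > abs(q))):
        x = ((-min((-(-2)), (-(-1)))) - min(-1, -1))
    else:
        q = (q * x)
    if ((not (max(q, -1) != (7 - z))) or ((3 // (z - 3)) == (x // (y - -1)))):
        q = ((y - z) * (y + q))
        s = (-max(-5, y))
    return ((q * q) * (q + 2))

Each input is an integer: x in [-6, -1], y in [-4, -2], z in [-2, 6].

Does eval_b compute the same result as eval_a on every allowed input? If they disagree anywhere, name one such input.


The two are interchangeable: local variable names differ; and statement counts differ; and boolean connective usage differs; and comparison usage differs; and arithmetic usage differs; and constant usage differs; and min/max/abs usage differs, and every declared input agrees.
Spot check at x=-4, y=-3, z=6 — eval_a: t := 5 | (((-x) == (x % -2)) or ((-2 * y) > abs(t))): true | x := 0 | ((max(t, -1) == (7 - z)) or ((3 // (z - 3)) == (x // (y - -1)))): false | result 175. eval_b: q := 5 | (((x % -2) == (-x)) or ((-2 * y) > abs(q))): true | x := 0 | ((not (max(q, -1) != (7 - z))) or ((3 // (z - 3)) == (x // (y - -1)))): false | result 175. Both give 175.
Checked all 162 inputs in the declared domain: the outputs agree on every one.
verdict: equivalent


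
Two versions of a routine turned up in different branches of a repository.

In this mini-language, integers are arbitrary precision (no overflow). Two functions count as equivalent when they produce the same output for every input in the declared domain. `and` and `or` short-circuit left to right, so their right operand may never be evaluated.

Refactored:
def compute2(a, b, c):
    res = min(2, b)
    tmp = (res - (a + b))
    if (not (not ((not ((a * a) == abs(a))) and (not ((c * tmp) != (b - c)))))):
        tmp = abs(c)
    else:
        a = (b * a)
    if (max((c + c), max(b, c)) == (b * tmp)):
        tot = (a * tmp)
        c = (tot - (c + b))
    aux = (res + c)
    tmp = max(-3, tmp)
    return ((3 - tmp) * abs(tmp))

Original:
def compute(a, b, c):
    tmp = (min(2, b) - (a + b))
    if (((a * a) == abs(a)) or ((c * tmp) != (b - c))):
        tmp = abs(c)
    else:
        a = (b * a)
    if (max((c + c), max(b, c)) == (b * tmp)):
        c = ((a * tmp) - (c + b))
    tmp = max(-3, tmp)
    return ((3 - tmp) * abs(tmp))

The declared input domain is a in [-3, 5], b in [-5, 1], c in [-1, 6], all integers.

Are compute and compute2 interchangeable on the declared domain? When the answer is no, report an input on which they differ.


The rewrite breaks on a=-3, b=-5, c=-1, where the results are 2 and 0.
compute: tmp=3, then (((a * a) == abs(a)) or ((c * tmp) != (b - c))) is true, then tmp=1, then (max((c + c), max(b, c)) == (b * tmp)) is false, then tmp=1, then returns 2
compute2: res=-5, then tmp=3, then (not (not ((not ((a * a) == abs(a))) and (not ((c * tmp) != (b - c)))))) is false, then a=15, then (max((c + c), max(b, c)) == (b * tmp)) is false, then aux=-6, then tmp=3, then returns 0
verdict: not equivalent; witness: a=-3, b=-5, c=-1


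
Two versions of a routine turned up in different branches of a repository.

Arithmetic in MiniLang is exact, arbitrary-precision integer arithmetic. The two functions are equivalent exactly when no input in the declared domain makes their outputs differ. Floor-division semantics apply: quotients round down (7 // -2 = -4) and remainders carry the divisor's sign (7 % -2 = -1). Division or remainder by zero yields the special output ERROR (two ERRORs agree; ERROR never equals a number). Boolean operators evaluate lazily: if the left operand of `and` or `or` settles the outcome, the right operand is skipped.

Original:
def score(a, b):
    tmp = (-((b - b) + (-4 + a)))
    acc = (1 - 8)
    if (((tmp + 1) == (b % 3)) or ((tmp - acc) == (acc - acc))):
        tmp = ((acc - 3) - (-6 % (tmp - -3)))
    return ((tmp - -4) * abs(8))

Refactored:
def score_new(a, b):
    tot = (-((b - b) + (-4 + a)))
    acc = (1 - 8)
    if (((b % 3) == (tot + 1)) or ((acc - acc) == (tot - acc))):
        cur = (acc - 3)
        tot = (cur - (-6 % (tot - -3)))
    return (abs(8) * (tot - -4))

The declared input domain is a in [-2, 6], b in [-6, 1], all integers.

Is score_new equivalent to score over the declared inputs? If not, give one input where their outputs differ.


Differences: statement counts differ, local variable names differ — yet all 72 inputs agree.
verdict: equivalent


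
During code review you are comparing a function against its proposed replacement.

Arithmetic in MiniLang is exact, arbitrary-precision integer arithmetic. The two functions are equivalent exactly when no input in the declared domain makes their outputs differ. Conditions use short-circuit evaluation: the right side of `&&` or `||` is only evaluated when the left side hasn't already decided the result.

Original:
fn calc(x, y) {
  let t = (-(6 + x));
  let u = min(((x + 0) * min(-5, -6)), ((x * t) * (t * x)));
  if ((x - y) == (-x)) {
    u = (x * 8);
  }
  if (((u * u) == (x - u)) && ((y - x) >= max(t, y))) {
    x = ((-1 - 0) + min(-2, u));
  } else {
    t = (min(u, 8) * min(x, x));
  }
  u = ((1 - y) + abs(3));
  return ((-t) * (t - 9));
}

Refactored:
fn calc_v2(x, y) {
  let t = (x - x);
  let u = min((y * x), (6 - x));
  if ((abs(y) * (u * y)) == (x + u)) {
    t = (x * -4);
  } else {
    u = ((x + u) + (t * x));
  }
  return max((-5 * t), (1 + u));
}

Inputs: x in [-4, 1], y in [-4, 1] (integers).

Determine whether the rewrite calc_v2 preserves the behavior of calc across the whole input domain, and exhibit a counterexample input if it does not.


Run the pair on x=-4, y=-4.
calc: t := -2 | u := 24 | ((x - y) == (-x)): false | (((u * u) == (x - u)) && ((y - x) >= max(t, y))): false | t := -32 | u := 8 | result -1312
calc_v2: t := 0 | u := 10 | ((abs(y) * (u * y)) == (x + u)): false | u := 6 | result 7
-1312 against 7: the behavior changed.
verdict: not equivalent; witness: x=-4, y=-4


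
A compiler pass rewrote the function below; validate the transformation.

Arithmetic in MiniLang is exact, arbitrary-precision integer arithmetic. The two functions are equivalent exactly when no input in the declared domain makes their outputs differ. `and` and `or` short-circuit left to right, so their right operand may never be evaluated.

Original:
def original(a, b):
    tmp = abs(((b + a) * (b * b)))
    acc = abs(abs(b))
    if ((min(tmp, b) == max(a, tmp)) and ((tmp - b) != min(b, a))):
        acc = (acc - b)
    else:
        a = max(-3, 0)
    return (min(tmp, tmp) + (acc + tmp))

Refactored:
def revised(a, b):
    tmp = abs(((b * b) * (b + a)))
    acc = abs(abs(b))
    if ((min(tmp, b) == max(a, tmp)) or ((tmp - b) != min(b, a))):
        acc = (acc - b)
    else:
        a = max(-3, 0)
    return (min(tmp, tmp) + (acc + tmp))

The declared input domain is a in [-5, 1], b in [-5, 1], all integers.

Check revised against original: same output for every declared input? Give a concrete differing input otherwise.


Evaluate both at a=-5, b=-5.
original: tmp becomes 250; next acc becomes 5; next ((min(tmp, b) == max(a, tmp)) and ((tmp - b) != min(b, a))) evaluates to false; next a becomes 0; next final value 505
revised: tmp becomes 250; next acc becomes 5; next ((min(tmp, b) == max(a, tmp)) or ((tmp - b) != min(b, a))) evaluates to true; next acc becomes 10; next final value 510
505 and 510 differ, so these are not the same function on this domain.
verdict: not equivalent; witness: a=-5, b=-5


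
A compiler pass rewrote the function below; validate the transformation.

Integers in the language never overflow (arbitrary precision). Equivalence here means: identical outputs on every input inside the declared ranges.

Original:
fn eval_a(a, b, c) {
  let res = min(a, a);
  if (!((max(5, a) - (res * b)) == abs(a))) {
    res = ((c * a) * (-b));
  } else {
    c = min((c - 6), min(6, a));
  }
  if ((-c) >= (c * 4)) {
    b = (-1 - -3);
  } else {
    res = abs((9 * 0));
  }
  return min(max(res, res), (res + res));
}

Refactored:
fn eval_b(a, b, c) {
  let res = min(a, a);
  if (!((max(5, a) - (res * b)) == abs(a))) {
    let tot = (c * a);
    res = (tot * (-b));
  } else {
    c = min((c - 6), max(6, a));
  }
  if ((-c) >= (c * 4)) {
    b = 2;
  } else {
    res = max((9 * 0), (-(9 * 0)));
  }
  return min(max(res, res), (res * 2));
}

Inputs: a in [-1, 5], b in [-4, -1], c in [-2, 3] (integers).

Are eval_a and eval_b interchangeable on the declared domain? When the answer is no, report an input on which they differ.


Equivalent. The edit looks behavioral (`min(6, a)` became `max(6, a)`), but over these ranges it never changes the outcome.
Checked all 168 inputs in the declared domain: the outputs agree on every one.
One worked example (a=1, b=-3, c=0) — eval_a: res = 1; (!((max(5, a) - (res * b)) == abs(a))) -> true; res = 0; ((-c) >= (c * 4)) -> true; b = 2; return 0; eval_b: res = 1; (!((max(5, a) - (res * b)) == abs(a))) -> true; tot = 0; res = 0; ((-c) >= (c * 4)) -> true; b = 2; return 0; agreement on 0.
verdict: equivalent


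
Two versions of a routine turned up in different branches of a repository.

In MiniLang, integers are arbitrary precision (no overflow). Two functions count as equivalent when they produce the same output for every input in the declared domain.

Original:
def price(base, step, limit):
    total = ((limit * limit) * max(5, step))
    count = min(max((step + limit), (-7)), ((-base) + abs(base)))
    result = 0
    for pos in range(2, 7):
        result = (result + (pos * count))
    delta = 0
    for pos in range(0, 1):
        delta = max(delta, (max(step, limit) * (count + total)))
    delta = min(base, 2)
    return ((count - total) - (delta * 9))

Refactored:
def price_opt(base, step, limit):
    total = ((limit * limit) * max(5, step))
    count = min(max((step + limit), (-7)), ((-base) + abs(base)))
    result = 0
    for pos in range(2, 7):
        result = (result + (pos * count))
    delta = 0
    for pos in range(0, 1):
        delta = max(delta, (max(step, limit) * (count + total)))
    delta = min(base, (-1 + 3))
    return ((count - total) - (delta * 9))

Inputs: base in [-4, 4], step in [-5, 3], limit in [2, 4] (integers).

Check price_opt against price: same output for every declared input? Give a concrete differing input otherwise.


Reading the diff, among the changes: constant usage differs, plus arithmetic usage differs.
Spot check at base=-4, step=-3, limit=3 — price: total becomes 45; next count becomes 0; next result becomes 0; next at pos=2:; next result becomes 0; next at pos=3:; next result becomes 0; next at pos=4:; next result becomes 0; next at pos=5:; next result becomes 0; next at pos=6:; next result becomes 0; next delta becomes 0; next at pos=0:; next delta becomes 135; next delta becomes -4; next final value -9. price_opt: total becomes 45; next count becomes 0; next result becomes 0; next at pos=2:; next result becomes 0; next at pos=3:; next result becomes 0; next at pos=4:; next result becomes 0; next at pos=5:; next result becomes 0; next at pos=6:; next result becomes 0; next delta becomes 0; next at pos=0:; next delta becomes 135; next delta becomes -4; next final value -9. Both give -9.
An exhaustive pass over the 243 declared inputs shows identical outputs.
verdict: equivalent


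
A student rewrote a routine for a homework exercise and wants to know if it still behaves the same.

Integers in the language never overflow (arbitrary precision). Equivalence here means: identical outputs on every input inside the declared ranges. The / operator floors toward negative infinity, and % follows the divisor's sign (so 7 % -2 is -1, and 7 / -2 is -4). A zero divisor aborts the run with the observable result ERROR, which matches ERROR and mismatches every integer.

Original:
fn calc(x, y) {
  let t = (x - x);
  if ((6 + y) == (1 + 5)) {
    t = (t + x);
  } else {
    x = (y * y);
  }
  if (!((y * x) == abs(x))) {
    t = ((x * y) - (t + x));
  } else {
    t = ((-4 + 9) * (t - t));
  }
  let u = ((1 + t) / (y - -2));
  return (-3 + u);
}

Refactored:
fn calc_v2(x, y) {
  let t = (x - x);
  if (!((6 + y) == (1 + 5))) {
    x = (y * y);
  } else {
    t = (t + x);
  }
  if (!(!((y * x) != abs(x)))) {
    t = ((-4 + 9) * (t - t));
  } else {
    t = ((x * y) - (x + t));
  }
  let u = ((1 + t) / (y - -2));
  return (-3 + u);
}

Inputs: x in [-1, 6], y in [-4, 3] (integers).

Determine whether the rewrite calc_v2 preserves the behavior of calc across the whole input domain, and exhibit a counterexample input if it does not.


There is a counterexample at x=-1, y=-4: 36 on one side, -4 on the other.
calc: t := 0 | ((6 + y) == (1 + 5)): false | x := 16 | (!((y * x) == abs(x))): true | t := -80 | u := 39 | result 36
calc_v2: t := 0 | (!((6 + y) == (1 + 5))): true | x := 16 | (!(!((y * x) != abs(x)))): true | t := 0 | u := -1 | result -4
verdict: not equivalent; witness: x=-1, y=-4


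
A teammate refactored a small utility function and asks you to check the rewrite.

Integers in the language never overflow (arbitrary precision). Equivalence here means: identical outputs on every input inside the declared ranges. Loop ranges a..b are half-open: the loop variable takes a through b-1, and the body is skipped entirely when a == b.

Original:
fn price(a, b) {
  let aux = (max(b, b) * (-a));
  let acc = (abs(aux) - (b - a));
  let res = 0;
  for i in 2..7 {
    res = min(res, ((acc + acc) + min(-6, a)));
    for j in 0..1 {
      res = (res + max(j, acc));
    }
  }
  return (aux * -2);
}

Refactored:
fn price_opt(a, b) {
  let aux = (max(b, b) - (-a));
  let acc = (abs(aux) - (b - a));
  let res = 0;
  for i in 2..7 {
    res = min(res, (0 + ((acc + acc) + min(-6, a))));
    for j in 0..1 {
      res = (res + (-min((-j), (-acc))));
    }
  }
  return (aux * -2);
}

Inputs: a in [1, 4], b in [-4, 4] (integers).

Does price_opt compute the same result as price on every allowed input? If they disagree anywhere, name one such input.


On input a=1, b=-4, price returns -8 while price_opt returns 6.
verdict: not equivalent; witness: a=1, b=-4


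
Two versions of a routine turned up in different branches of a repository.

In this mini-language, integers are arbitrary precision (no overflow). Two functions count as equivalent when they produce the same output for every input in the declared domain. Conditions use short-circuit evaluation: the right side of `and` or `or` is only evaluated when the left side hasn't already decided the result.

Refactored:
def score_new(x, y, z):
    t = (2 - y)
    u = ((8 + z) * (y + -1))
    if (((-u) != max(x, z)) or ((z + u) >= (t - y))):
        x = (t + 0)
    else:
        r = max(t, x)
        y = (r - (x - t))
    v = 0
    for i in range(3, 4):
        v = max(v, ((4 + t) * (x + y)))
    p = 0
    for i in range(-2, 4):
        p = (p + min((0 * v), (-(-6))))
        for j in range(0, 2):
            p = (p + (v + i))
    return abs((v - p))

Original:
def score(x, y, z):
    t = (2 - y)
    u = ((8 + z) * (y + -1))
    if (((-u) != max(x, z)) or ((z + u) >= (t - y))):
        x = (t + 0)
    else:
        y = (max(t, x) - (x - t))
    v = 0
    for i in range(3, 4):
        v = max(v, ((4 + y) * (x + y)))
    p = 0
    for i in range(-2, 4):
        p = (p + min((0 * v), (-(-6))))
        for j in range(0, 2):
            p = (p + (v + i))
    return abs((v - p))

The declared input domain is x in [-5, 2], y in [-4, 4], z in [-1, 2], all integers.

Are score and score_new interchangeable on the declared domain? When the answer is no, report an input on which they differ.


Evaluate both at x=-5, y=-4, z=-1.
score: t becomes 6; next u becomes -35; next (((-u) != max(x, z)) or ((z + u) >= (t - y))) evaluates to true; next x becomes 6; next v becomes 0; next at i=3:; next v becomes 0; next p becomes 0; next at i=-2:; next p becomes 0; next at j=0:; next p becomes -2; next at j=1:; next p becomes -4; next at i=-1:; next p becomes -4; next at j=0:; next p becomes -5; next at j=1:; next p becomes -6; next at i=0:; next p becomes -6; next at j=0:; next p becomes -6; next at j=1:; next p becomes -6; next at i=1:; next p becomes -6; next at j=0:; next p becomes -5; next at j=1:; next p becomes -4; next at i=2:; next p becomes -4; next at j=0:; next p becomes -2; next at j=1:; next p becomes 0; next at i=3:; next p becomes 0; next at j=0:; next p becomes 3; next at j=1:; next p becomes 6; next final value 6
score_new: t becomes 6; next u becomes -35; next (((-u) != max(x, z)) or ((z + u) >= (t - y))) evaluates to true; next x becomes 6; next v becomes 0; next at i=3:; next v becomes 20; next p becomes 0; next at i=-2:; next p becomes 0; next at j=0:; next p becomes 18; next at j=1:; next p becomes 36; next at i=-1:; next p becomes 36; next at j=0:; next p becomes 55; next at j=1:; next p becomes 74; next at i=0:; next p becomes 74; next at j=0:; next p becomes 94; next at j=1:; next p becomes 114; next at i=1:; next p becomes 114; next at j=0:; next p becomes 135; next at j=1:; next p becomes 156; next at i=2:; next p becomes 156; next at j=0:; next p becomes 178; next at j=1:; next p becomes 200; next at i=3:; next p becomes 200; next at j=0:; next p becomes 223; next at j=1:; next p becomes 246; next final value 226
6 and 226 differ, so these are not the same function on this domain.
verdict: not equivalent; witness: x=-5, y=-4, z=-1


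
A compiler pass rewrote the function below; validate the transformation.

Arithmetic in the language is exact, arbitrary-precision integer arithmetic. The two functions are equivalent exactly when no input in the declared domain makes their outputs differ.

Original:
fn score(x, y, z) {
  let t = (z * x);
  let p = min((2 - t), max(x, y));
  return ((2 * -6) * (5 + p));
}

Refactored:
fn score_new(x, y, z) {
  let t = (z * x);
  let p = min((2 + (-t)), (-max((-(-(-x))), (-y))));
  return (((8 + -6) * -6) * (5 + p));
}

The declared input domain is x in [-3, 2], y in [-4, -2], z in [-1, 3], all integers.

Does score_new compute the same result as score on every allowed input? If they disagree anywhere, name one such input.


The rewrite breaks on x=-3, y=-4, z=-1, where the results are -24 and -12.
score: t = 3; p = -3; return -24
score_new: t = 3; p = -4; return -12
verdict: not equivalent; witness: x=-3, y=-4, z=-1


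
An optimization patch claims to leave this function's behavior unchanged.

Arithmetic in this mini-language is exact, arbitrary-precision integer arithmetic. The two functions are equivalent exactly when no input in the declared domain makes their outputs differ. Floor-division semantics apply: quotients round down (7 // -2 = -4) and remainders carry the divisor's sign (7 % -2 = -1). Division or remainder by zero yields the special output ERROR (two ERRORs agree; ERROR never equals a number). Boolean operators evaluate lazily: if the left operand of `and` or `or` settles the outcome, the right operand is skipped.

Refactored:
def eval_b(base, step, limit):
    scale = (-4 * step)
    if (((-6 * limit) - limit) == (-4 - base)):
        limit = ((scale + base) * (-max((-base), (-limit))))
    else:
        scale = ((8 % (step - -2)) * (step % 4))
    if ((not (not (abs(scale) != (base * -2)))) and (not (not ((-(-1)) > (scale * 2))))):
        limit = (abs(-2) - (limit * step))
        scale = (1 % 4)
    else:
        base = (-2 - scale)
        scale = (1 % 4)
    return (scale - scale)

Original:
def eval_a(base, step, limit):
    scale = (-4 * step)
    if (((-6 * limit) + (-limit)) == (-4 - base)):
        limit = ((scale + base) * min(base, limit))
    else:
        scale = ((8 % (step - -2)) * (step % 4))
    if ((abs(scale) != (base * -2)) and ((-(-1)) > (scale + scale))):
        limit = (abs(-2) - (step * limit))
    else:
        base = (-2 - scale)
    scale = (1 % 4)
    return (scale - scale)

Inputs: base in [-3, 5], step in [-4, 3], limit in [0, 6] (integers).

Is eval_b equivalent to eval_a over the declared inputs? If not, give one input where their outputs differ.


Equivalent — the differences include statement counts differ; and boolean connective usage differs; and constant usage differs; and min/max/abs usage differs; and arithmetic usage differs, yet no declared input distinguishes the two.
One worked example (base=4, step=-1, limit=4) — eval_a: scale := 4 | (((-6 * limit) + (-limit)) == (-4 - base)): false | scale := 0 | ((abs(scale) != (base * -2)) and ((-(-1)) > (scale + scale))): true | limit := 6 | scale := 1 | result 0; eval_b: scale := 4 | (((-6 * limit) - limit) == (-4 - base)): false | scale := 0 | ((not (not (abs(scale) != (base * -2)))) and (not (not ((-(-1)) > (scale * 2))))): true | limit := 6 | scale := 1 | result 0; agreement on 0.
An exhaustive pass over the 504 declared inputs shows identical outputs.
verdict: equivalent


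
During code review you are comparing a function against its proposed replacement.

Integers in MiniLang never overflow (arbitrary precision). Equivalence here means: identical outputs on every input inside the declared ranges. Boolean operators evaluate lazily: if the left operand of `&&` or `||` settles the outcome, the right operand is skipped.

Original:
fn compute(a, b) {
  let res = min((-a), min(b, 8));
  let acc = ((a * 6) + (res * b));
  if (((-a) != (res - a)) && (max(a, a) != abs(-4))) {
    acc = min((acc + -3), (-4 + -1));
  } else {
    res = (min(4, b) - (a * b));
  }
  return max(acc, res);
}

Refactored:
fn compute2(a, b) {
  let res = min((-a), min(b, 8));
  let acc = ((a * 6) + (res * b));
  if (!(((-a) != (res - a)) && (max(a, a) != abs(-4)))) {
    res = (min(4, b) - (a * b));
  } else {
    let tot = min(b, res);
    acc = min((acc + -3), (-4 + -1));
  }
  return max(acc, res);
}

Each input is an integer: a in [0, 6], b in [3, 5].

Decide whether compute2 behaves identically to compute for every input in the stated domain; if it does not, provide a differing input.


This is a faithful refactor — boolean connective usage differs, statement counts differ, min/max/abs usage differs, local variable names differ, but the computed results match everywhere.
Spot check at a=6, b=4 — compute: res := -6 | acc := 12 | (((-a) != (res - a)) && (max(a, a) != abs(-4))): true | acc := -5 | result -5. compute2: res := -6 | acc := 12 | (!(((-a) != (res - a)) && (max(a, a) != abs(-4)))): false | tot := -6 | acc := -5 | result -5. Both give -5.
Checked all 21 inputs in the declared domain: the outputs agree on every one.
verdict: equivalent


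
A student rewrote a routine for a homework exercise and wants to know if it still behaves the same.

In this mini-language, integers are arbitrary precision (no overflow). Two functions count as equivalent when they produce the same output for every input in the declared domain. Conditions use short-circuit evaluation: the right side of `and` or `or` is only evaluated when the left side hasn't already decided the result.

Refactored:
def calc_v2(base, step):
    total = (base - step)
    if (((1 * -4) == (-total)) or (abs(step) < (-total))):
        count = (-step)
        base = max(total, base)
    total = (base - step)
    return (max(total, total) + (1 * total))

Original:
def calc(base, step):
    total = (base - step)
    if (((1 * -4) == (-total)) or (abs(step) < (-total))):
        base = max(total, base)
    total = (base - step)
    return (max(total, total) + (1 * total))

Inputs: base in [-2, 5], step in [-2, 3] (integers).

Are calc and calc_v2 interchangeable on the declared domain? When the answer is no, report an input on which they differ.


Side by side, the visible changes include: statement counts differ, and local variable names differ.
Spot check at base=0, step=0 — calc: total becomes 0; next (((1 * -4) == (-total)) or (abs(step) < (-total))) evaluates to false; next total becomes 0; next final value 0. calc_v2: total becomes 0; next (((1 * -4) == (-total)) or (abs(step) < (-total))) evaluates to false; next total becomes 0; next final value 0. Both give 0.
Across all 48 domain points the two functions coincide.
verdict: equivalent


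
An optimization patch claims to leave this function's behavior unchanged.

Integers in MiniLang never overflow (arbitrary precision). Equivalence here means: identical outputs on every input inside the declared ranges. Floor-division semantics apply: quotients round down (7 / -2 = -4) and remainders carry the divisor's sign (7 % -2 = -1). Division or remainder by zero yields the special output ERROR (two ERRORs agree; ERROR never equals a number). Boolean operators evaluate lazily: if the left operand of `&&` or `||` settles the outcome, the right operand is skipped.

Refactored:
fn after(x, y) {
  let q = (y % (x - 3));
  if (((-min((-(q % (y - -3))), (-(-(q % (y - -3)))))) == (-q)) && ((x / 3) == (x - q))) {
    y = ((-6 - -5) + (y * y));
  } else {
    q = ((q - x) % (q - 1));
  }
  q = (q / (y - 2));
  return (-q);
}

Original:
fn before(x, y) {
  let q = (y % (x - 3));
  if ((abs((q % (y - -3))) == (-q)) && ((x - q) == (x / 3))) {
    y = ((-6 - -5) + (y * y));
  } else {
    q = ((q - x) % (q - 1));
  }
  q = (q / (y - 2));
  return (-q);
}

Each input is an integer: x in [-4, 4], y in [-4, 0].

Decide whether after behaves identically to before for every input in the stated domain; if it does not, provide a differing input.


Behavior is preserved: although arithmetic usage differs, and min/max/abs usage differs, and constant usage differs, the outputs never diverge.
Spot check at x=3, y=-4 — before: divide-by-zero, output ERROR. after: divide-by-zero, output ERROR. Both give ERROR.
Checked all 45 inputs in the declared domain: the outputs agree on every one.
verdict: equivalent


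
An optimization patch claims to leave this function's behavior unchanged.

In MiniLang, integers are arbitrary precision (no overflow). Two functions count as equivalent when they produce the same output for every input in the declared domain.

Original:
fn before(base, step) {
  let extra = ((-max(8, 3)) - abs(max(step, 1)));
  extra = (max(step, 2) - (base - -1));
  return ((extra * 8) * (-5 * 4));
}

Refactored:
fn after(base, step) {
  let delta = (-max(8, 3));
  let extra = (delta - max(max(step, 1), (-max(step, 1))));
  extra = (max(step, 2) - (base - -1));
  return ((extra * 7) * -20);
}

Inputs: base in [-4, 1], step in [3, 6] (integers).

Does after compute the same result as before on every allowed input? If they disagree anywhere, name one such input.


Not equivalent: base=-4, step=3 separates them (-960 vs -840).
before: extra := -11 | extra := 6 | result -960
after: delta := -8 | extra := -11 | extra := 6 | result -840
verdict: not equivalent; witness: base=-4, step=3


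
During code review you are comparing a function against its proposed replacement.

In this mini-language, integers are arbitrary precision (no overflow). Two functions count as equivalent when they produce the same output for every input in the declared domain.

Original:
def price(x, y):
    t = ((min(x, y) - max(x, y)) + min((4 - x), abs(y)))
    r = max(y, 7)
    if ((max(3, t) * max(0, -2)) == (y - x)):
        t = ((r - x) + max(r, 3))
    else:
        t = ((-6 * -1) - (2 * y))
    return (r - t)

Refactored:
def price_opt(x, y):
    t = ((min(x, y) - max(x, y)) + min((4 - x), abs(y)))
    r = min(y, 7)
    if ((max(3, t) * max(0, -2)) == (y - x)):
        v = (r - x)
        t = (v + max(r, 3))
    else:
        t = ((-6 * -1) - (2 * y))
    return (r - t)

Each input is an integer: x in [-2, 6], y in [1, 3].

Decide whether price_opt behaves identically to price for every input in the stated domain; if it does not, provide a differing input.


Input x=-2, y=1: 3 from price versus -3 from price_opt.
verdict: not equivalent; witness: x=-2, y=1


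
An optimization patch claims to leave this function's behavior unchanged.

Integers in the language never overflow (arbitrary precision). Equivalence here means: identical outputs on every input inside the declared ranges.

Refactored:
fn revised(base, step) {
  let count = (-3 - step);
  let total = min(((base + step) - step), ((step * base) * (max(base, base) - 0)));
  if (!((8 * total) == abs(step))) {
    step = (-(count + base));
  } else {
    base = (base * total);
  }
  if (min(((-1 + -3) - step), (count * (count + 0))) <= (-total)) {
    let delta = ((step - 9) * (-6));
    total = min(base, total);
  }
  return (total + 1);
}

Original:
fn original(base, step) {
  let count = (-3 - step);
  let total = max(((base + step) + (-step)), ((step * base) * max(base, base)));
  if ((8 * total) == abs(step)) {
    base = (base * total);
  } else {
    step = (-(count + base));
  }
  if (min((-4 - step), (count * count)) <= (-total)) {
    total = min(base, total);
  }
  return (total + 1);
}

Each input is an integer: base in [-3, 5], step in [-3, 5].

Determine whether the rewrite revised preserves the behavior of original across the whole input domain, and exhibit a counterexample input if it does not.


Try base=-3, step=-3.
original: count becomes 0; next total becomes -3; next ((8 * total) == abs(step)) evaluates to false; next step becomes 3; next (min((-4 - step), (count * count)) <= (-total)) evaluates to true; next total becomes -3; next final value -2
revised: count becomes 0; next total becomes -27; next (!((8 * total) == abs(step))) evaluates to true; next step becomes 3; next (min(((-1 + -3) - step), (count * (count + 0))) <= (-total)) evaluates to true; next delta becomes 36; next total becomes -27; next final value -26
-2 and -26 differ, so these are not the same function on this domain.
verdict: not equivalent; witness: base=-3, step=-3


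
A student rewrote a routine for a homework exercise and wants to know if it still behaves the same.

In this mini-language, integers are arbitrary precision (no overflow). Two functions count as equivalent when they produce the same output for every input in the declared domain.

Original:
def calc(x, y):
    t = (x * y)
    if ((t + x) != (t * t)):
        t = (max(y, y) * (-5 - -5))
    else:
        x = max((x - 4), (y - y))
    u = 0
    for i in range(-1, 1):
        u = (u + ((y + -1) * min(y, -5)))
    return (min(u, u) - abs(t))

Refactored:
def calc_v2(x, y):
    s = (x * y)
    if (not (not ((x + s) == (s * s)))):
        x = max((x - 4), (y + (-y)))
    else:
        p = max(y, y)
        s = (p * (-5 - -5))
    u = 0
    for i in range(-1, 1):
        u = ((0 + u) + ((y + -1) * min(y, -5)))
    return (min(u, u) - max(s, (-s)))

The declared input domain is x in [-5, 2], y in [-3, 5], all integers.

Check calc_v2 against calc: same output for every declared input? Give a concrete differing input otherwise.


Reading the diff, among the changes: constant usage differs, and local variable names differ, and arithmetic usage differs, and comparison usage differs, and min/max/abs usage differs, and boolean connective usage differs, and statement counts differ.
Tracing x=-3, y=-2: calc: t becomes 6; next ((t + x) != (t * t)) evaluates to true; next t becomes 0; next u becomes 0; next at i=-1:; next u becomes 15; next at i=0:; next u becomes 30; next final value 30 | calc_v2: s becomes 6; next (not (not ((x + s) == (s * s)))) evaluates to false; next p becomes -2; next s becomes 0; next u becomes 0; next at i=-1:; next u becomes 15; next at i=0:; next u becomes 30; next final value 30 — matching result 30.
Every one of the 72 inputs gives matching results.
verdict: equivalent


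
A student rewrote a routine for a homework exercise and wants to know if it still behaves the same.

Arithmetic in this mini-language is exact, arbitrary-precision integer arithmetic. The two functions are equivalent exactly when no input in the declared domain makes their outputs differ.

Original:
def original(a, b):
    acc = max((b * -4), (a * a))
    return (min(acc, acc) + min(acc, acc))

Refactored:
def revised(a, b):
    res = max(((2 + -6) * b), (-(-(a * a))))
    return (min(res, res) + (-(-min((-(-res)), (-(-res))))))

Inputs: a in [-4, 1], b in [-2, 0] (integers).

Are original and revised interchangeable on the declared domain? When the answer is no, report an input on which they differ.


The two are interchangeable: arithmetic usage differs; also local variable names differ; also constant usage differs, and every declared input agrees.
As a probe, take a=-1, b=0: original runs acc becomes 1; next final value 2; revised runs res becomes 1; next final value 2; both end at 2.
Checked all 18 inputs in the declared domain: the outputs agree on every one.
verdict: equivalent


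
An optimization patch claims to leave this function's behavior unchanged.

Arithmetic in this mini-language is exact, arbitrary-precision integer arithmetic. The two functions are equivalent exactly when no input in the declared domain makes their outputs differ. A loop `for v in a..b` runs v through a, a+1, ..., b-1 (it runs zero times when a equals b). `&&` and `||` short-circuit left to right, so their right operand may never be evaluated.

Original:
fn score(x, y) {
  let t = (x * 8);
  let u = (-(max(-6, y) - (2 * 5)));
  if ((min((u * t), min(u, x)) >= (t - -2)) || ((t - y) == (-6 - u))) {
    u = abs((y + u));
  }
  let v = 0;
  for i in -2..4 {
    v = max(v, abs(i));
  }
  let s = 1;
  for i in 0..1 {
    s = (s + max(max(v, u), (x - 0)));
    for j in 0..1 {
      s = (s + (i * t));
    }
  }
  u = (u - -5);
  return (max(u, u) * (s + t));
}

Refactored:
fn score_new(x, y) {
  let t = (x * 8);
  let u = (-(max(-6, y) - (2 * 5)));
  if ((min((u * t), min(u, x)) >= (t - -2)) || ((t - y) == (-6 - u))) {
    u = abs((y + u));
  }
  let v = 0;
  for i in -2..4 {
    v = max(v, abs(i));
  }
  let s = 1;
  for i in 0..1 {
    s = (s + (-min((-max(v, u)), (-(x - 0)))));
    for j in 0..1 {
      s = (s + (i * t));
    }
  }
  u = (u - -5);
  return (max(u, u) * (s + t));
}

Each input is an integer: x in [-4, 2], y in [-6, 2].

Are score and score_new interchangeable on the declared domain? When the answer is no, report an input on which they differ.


This is a faithful refactor — min/max/abs usage differs, but the computed results match everywhere.
One worked example (x=1, y=1) — score: t := 8 | u := 9 | ((min((u * t), min(u, x)) >= (t - -2)) || ((t - y) == (-6 - u))): false | v := 0 | iter i=-2: | v := 2 | iter i=-1: | v := 2 | iter i=0: | v := 2 | iter i=1: | v := 2 | iter i=2: | v := 2 | iter i=3: | v := 3 | s := 1 | iter i=0: | s := 10 | iter j=0: | s := 10 | u := 14 | result 252; score_new: t := 8 | u := 9 | ((min((u * t), min(u, x)) >= (t - -2)) || ((t - y) == (-6 - u))): false | v := 0 | iter i=-2: | v := 2 | iter i=-1: | v := 2 | iter i=0: | v := 2 | iter i=1: | v := 2 | iter i=2: | v := 2 | iter i=3: | v := 3 | s := 1 | iter i=0: | s := 10 | iter j=0: | s := 10 | u := 14 | result 252; agreement on 252.
Checked all 63 inputs in the declared domain: the outputs agree on every one.
verdict: equivalent


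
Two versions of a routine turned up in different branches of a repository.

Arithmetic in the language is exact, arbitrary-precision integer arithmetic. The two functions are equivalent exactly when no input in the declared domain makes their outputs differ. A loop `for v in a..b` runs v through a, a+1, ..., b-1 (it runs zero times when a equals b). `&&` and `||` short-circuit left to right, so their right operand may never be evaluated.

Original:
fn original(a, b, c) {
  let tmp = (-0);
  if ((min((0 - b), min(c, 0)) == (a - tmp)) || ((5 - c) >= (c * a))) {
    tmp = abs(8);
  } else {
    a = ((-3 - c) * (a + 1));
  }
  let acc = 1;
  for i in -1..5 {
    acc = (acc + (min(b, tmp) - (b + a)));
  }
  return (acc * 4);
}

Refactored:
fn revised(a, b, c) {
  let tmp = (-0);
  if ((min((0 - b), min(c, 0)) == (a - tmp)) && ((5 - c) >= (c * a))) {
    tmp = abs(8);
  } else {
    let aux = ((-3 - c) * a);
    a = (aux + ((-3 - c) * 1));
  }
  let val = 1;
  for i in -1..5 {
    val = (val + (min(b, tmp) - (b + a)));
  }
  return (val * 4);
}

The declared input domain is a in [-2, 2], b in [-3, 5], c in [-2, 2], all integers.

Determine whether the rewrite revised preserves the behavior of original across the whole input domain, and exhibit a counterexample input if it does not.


Not equivalent: a=-2, b=-3, c=-1 separates them (52 vs -44).
original: tmp := 0 | ((min((0 - b), min(c, 0)) == (a - tmp)) || ((5 - c) >= (c * a))): true | tmp := 8 | acc := 1 | iter i=-1: | acc := 3 | iter i=0: | acc := 5 | iter i=1: | acc := 7 | iter i=2: | acc := 9 | iter i=3: | acc := 11 | iter i=4: | acc := 13 | result 52
revised: tmp := 0 | ((min((0 - b), min(c, 0)) == (a - tmp)) && ((5 - c) >= (c * a))): false | aux := 4 | a := 2 | val := 1 | iter i=-1: | val := -1 | iter i=0: | val := -3 | iter i=1: | val := -5 | iter i=2: | val := -7 | iter i=3: | val := -9 | iter i=4: | val := -11 | result -44
verdict: not equivalent; witness: a=-2, b=-3, c=-1


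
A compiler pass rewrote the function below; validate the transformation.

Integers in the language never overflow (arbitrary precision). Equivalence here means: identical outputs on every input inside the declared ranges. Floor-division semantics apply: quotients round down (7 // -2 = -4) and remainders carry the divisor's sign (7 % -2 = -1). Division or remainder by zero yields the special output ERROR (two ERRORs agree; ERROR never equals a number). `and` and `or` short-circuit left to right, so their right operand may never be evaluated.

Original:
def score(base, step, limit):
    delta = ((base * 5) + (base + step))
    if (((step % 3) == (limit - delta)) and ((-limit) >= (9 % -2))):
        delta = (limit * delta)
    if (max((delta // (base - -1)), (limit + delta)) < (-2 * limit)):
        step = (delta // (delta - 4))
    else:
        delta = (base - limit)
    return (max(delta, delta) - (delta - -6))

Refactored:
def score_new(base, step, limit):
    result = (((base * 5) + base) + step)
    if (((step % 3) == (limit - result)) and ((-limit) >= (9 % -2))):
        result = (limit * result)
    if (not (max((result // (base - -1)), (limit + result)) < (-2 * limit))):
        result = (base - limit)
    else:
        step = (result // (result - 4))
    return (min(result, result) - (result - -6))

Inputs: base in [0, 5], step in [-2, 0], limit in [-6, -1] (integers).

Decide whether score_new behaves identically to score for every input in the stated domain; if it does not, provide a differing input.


Equivalent. Whatever the rewrite altered, no input in the stated domain can expose a difference.
Checked all 108 inputs in the declared domain: the outputs agree on every one.
Spot check at base=4, step=0, limit=-1 — score: delta becomes 24; next (((step % 3) == (limit - delta)) and ((-limit) >= (9 % -2))) evaluates to false; next (max((delta // (base - -1)), (limit + delta)) < (-2 * limit)) evaluates to false; next delta becomes 5; next final value -6. score_new: result becomes 24; next (((step % 3) == (limit - result)) and ((-limit) >= (9 % -2))) evaluates to false; next (not (max((result // (base - -1)), (limit + result)) < (-2 * limit))) evaluates to true; next result becomes 5; next final value -6. Both give -6.
verdict: equivalent


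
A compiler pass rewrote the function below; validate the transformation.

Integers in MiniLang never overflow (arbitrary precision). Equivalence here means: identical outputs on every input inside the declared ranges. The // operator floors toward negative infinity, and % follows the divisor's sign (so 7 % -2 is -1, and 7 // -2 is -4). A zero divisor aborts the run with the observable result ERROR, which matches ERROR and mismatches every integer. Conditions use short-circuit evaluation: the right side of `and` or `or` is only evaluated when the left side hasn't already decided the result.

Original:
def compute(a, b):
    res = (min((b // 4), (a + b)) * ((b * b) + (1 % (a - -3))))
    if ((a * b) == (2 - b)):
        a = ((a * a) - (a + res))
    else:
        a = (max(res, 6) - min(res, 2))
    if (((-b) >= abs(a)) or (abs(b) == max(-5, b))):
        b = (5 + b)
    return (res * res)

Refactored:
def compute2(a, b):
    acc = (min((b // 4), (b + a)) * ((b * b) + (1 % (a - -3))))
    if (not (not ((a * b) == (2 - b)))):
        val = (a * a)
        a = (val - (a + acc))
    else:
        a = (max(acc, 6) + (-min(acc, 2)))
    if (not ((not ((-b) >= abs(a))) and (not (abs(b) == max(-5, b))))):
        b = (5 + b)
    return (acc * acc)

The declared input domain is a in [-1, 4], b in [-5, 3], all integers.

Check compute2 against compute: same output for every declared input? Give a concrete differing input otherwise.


Equivalent — the differences include statement counts differ; and arithmetic usage differs; and local variable names differ; and boolean connective usage differs, yet no declared input distinguishes the two.
One worked example (a=2, b=2) — compute: res=0, then ((a * b) == (2 - b)) is false, then a=6, then (((-b) >= abs(a)) or (abs(b) == max(-5, b))) is true, then b=7, then returns 0; compute2: acc=0, then (not (not ((a * b) == (2 - b)))) is false, then a=6, then (not ((not ((-b) >= abs(a))) and (not (abs(b) == max(-5, b))))) is true, then b=7, then returns 0; agreement on 0.
Every one of the 54 inputs gives matching results.
verdict: equivalent
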